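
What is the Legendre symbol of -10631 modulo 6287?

-1

(-10631 / 6287)
  = -(10631 / 6287)    [6287 ≡ 3 mod 4 ⇒ (-1 / 6287) = -1]
  = -(4344 / 6287)    [10631 ≡ 4344 mod 6287]
  = -(543 / 6287)    [6287 ≡ 7 mod 8 ⇒ (2 / 6287)^3 = +1]
  = (6287 / 543)    [QR: both ≡ 3 mod 4, sign flips]
  = (314 / 543)    [6287 ≡ 314 mod 543]
  = (157 / 543)    [543 ≡ 7 mod 8 ⇒ (2 / 543) = +1]
  = (543 / 157)    [QR: 157 ≡ 1 mod 4, sign kept]
  = (72 / 157)    [543 ≡ 72 mod 157]
  = -(9 / 157)    [157 ≡ 5 mod 8 ⇒ (2 / 157)^3 = -1]
  = -(157 / 9)    [QR: 9 ≡ 1 mod 4, sign kept]
  = -(4 / 9)    [157 ≡ 4 mod 9]
  = -(1 / 9)    [9 ≡ 1 mod 8 ⇒ (2 / 9)^2 = +1]
  = -1    [(1 / 9) = 1]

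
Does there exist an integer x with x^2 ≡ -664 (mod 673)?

yes

(-664/673)
  = (9/673)    [-664 ≡ 9 mod 673]
  = (673/9)    [QR: 9 ≡ 1 mod 4, sign kept]
  = (7/9)    [673 ≡ 7 mod 9]
  = (9/7)    [QR: 9 ≡ 1 mod 4, sign kept]
  = (2/7)    [9 ≡ 2 mod 7]
  = (1/7)    [7 ≡ 7 mod 8 ⇒ (2/7) = +1]
  = 1    [(1/7) = 1]
The Legendre symbol is 1, so x^2 ≡ -664 (mod 673) has solution.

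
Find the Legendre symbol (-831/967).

1

(-831/967)
  = (136/967)    [-831 ≡ 136 mod 967]
  = (17/967)    [967 ≡ 7 mod 8 ⇒ (2/967)^3 = +1]
  = (967/17)    [QR: 17 ≡ 1 mod 4, sign kept]
  = (15/17)    [967 ≡ 15 mod 17]
  = (17/15)    [QR: 17 ≡ 1 mod 4, sign kept]
  = (2/15)    [17 ≡ 2 mod 15]
  = (1/15)    [15 ≡ 7 mod 8 ⇒ (2/15) = +1]
  = 1    [(1/15) = 1]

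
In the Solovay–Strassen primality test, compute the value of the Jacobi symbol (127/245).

-1

245 ≡ 1 (mod 4), so quadratic reciprocity gives (127/245) = (245/127). Reduce: 245 ≡ 118 (mod 127). Now have (118/127).
Factor out 2: 118 = 2·59. Since 127 ≡ 7 (mod 8), (2/127) = +1. Now have (59/127).
Both 59 ≡ 3 and 127 ≡ 3 (mod 4), so reciprocity gives (59/127) = -(127/59). Reduce: 127 ≡ 9 (mod 59). Now have -(9/59).
9 ≡ 1 (mod 4), so quadratic reciprocity gives (9/59) = (59/9). Reduce: 59 ≡ 5 (mod 9). Now have -(5/9).
5 ≡ 1 (mod 4), so quadratic reciprocity gives (5/9) = (9/5). Reduce: 9 ≡ 4 (mod 5). Now have -(4/5).
Factor out 2: 4 = 2^2. Since 5 ≡ 5 (mod 8), (2/5) = -1, and (2/5)^2 = +1. Now have -(1/5).
(1/5) = 1. Collecting the sign factors: -1.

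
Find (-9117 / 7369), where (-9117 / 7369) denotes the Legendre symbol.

Reduce the numerator: -9117 ≡ 5621 (mod 7369), so (-9117 / 7369) = (5621 / 7369).
5621 ≡ 1 (mod 4), so quadratic reciprocity gives (5621 / 7369) = (7369 / 5621). Reduce: 7369 ≡ 1748 (mod 5621). Now have (1748 / 5621).
Factor out 2: 1748 = 2^2·437. Since 5621 ≡ 5 (mod 8), (2 / 5621) = -1, and (2 / 5621)^2 = +1. Now have (437 / 5621).
437 ≡ 1 (mod 4), so quadratic reciprocity gives (437 / 5621) = (5621 / 437). Reduce: 5621 ≡ 377 (mod 437). Now have (377 / 437).
377 ≡ 1 (mod 4), so quadratic reciprocity gives (377 / 437) = (437 / 377). Reduce: 437 ≡ 60 (mod 377). Now have (60 / 377).
Factor out 2: 60 = 2^2·15. Since 377 ≡ 1 (mod 8), (2 / 377) = +1, and (2 / 377)^2 = +1. Now have (15 / 377).
377 ≡ 1 (mod 4), so quadratic reciprocity gives (15 / 377) = (377 / 15). Reduce: 377 ≡ 2 (mod 15). Now have (2 / 15).
Factor out 2: 2 = 2. Since 15 ≡ 7 (mod 8), (2 / 15) = +1. Now have (1 / 15).
(1 / 15) = 1. Collecting the sign factors: 1.

1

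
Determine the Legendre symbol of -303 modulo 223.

1

Pull out -1: (-303/223) = (-1/223)·(303/223). Since 223 ≡ 3 (mod 4), (-1/223) = -1. Now have -(303/223).
Reduce the numerator: 303 ≡ 80 (mod 223), so (303/223) = (80/223).
Factor out 2: 80 = 2^4·5. Since 223 ≡ 7 (mod 8), (2/223) = +1, and (2/223)^4 = +1. Now have -(5/223).
5 ≡ 1 (mod 4), so quadratic reciprocity gives (5/223) = (223/5). Reduce: 223 ≡ 3 (mod 5). Now have -(3/5).
5 ≡ 1 (mod 4), so quadratic reciprocity gives (3/5) = (5/3). Reduce: 5 ≡ 2 (mod 3). Now have -(2/3).
Factor out 2: 2 = 2. Since 3 ≡ 3 (mod 8), (2/3) = -1. Now have (1/3).
(1/3) = 1. Collecting the sign factors: 1.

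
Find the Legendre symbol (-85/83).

(-85/83)
  = (81/83)    [-85 ≡ 81 mod 83]
  = (83/81)    [QR: 81 ≡ 1 mod 4, sign kept]
  = (2/81)    [83 ≡ 2 mod 81]
  = (1/81)    [81 ≡ 1 mod 8 ⇒ (2/81) = +1]
  = 1    [(1/81) = 1]

1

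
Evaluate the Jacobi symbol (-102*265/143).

-1

By multiplicativity, (-102·265/143) = (-102/143)·(265/143).
First factor (-102/143):
Reduce the numerator: -102 ≡ 41 (mod 143), so (-102/143) = (41/143).
41 ≡ 1 (mod 4), so quadratic reciprocity gives (41/143) = (143/41). Reduce: 143 ≡ 20 (mod 41). Now have (20/41).
Factor out 2: 20 = 2^2·5. Since 41 ≡ 1 (mod 8), (2/41) = +1, and (2/41)^2 = +1. Now have (5/41).
5 ≡ 1 (mod 4), so quadratic reciprocity gives (5/41) = (41/5). Reduce: 41 ≡ 1 (mod 5). Now have (1/5).
(1/5) = 1. Collecting the sign factors: 1.
Second factor (265/143):
Reduce the numerator: 265 ≡ 122 (mod 143), so (265/143) = (122/143).
Factor out 2: 122 = 2·61. Since 143 ≡ 7 (mod 8), (2/143) = +1. Now have (61/143).
61 ≡ 1 (mod 4), so quadratic reciprocity gives (61/143) = (143/61). Reduce: 143 ≡ 21 (mod 61). Now have (21/61).
21 ≡ 1 (mod 4), so quadratic reciprocity gives (21/61) = (61/21). Reduce: 61 ≡ 19 (mod 21). Now have (19/21).
21 ≡ 1 (mod 4), so quadratic reciprocity gives (19/21) = (21/19). Reduce: 21 ≡ 2 (mod 19). Now have (2/19).
Factor out 2: 2 = 2. Since 19 ≡ 3 (mod 8), (2/19) = -1. Now have -(1/19).
(1/19) = 1. Collecting the sign factors: -1.
Product: (1)·(-1) = -1.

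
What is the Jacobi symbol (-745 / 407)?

-1

Reduce the numerator: -745 ≡ 69 (mod 407), so (-745 / 407) = (69 / 407).
69 ≡ 1 (mod 4), so quadratic reciprocity gives (69 / 407) = (407 / 69). Reduce: 407 ≡ 62 (mod 69). Now have (62 / 69).
Factor out 2: 62 = 2·31. Since 69 ≡ 5 (mod 8), (2 / 69) = -1. Now have -(31 / 69).
69 ≡ 1 (mod 4), so quadratic reciprocity gives (31 / 69) = (69 / 31). Reduce: 69 ≡ 7 (mod 31). Now have -(7 / 31).
Both 7 ≡ 3 and 31 ≡ 3 (mod 4), so reciprocity gives (7 / 31) = -(31 / 7). Reduce: 31 ≡ 3 (mod 7). Now have (3 / 7).
Both 3 ≡ 3 and 7 ≡ 3 (mod 4), so reciprocity gives (3 / 7) = -(7 / 3). Reduce: 7 ≡ 1 (mod 3). Now have -(1 / 3).
(1 / 3) = 1. Collecting the sign factors: -1.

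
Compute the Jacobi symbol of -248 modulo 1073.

1

(-248|1073)
  = (248|1073)    [1073 ≡ 1 mod 4 ⇒ (-1|1073) = +1]
  = (31|1073)    [1073 ≡ 1 mod 8 ⇒ (2|1073)^3 = +1]
  = (1073|31)    [QR: 1073 ≡ 1 mod 4, sign kept]
  = (19|31)    [1073 ≡ 19 mod 31]
  = -(31|19)    [QR: both ≡ 3 mod 4, sign flips]
  = -(12|19)    [31 ≡ 12 mod 19]
  = -(3|19)    [19 ≡ 3 mod 8 ⇒ (2|19)^2 = +1]
  = (19|3)    [QR: both ≡ 3 mod 4, sign flips]
  = (1|3)    [19 ≡ 1 mod 3]
  = 1    [(1|3) = 1]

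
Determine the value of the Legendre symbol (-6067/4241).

Reduce the numerator: -6067 ≡ 2415 (mod 4241), so (-6067/4241) = (2415/4241).
4241 ≡ 1 (mod 4), so quadratic reciprocity gives (2415/4241) = (4241/2415). Reduce: 4241 ≡ 1826 (mod 2415). Now have (1826/2415).
Factor out 2: 1826 = 2·913. Since 2415 ≡ 7 (mod 8), (2/2415) = +1. Now have (913/2415).
913 ≡ 1 (mod 4), so quadratic reciprocity gives (913/2415) = (2415/913). Reduce: 2415 ≡ 589 (mod 913). Now have (589/913).
589 ≡ 1 (mod 4), so quadratic reciprocity gives (589/913) = (913/589). Reduce: 913 ≡ 324 (mod 589). Now have (324/589).
Factor out 2: 324 = 2^2·81. Since 589 ≡ 5 (mod 8), (2/589) = -1, and (2/589)^2 = +1. Now have (81/589).
81 ≡ 1 (mod 4), so quadratic reciprocity gives (81/589) = (589/81). Reduce: 589 ≡ 22 (mod 81). Now have (22/81).
Factor out 2: 22 = 2·11. Since 81 ≡ 1 (mod 8), (2/81) = +1. Now have (11/81).
81 ≡ 1 (mod 4), so quadratic reciprocity gives (11/81) = (81/11). Reduce: 81 ≡ 4 (mod 11). Now have (4/11).
Factor out 2: 4 = 2^2. Since 11 ≡ 3 (mod 8), (2/11) = -1, and (2/11)^2 = +1. Now have (1/11).
(1/11) = 1. Collecting the sign factors: 1.

1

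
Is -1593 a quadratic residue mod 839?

no

(-1593/839)
  = -(1593/839)    [839 ≡ 3 mod 4 ⇒ (-1/839) = -1]
  = -(754/839)    [1593 ≡ 754 mod 839]
  = -(377/839)    [839 ≡ 7 mod 8 ⇒ (2/839) = +1]
  = -(839/377)    [QR: 377 ≡ 1 mod 4, sign kept]
  = -(85/377)    [839 ≡ 85 mod 377]
  = -(377/85)    [QR: 85 ≡ 1 mod 4, sign kept]
  = -(37/85)    [377 ≡ 37 mod 85]
  = -(85/37)    [QR: 37 ≡ 1 mod 4, sign kept]
  = -(11/37)    [85 ≡ 11 mod 37]
  = -(37/11)    [QR: 37 ≡ 1 mod 4, sign kept]
  = -(4/11)    [37 ≡ 4 mod 11]
  = -(1/11)    [11 ≡ 3 mod 8 ⇒ (2/11)^2 = +1]
  = -1    [(1/11) = 1]
The Legendre symbol is -1, so x^2 ≡ -1593 (mod 839) has no solution.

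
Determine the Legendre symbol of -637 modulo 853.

Reduce the numerator: -637 ≡ 216 (mod 853), so (-637/853) = (216/853).
Factor out 2: 216 = 2^3·27. Since 853 ≡ 5 (mod 8), (2/853) = -1, and (2/853)^3 = -1. Now have -(27/853).
853 ≡ 1 (mod 4), so quadratic reciprocity gives (27/853) = (853/27). Reduce: 853 ≡ 16 (mod 27). Now have -(16/27).
Factor out 2: 16 = 2^4. Since 27 ≡ 3 (mod 8), (2/27) = -1, and (2/27)^4 = +1. Now have -(1/27).
(1/27) = 1. Collecting the sign factors: -1.

-1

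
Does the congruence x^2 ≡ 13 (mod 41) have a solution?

(13/41)
  = (41/13)    [QR: 13 ≡ 1 mod 4, sign kept]
  = (2/13)    [41 ≡ 2 mod 13]
  = -(1/13)    [13 ≡ 5 mod 8 ⇒ (2/13) = -1]
  = -1    [(1/13) = 1]
(13/41) = -1, and 41 is prime, so 13 is not a quadratic residue mod 41.

no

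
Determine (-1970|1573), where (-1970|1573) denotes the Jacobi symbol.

-1

(-1970|1573)
  = (1176|1573)    [-1970 ≡ 1176 mod 1573]
  = -(147|1573)    [1573 ≡ 5 mod 8 ⇒ (2|1573)^3 = -1]
  = -(1573|147)    [QR: 1573 ≡ 1 mod 4, sign kept]
  = -(103|147)    [1573 ≡ 103 mod 147]
  = (147|103)    [QR: both ≡ 3 mod 4, sign flips]
  = (44|103)    [147 ≡ 44 mod 103]
  = (11|103)    [103 ≡ 7 mod 8 ⇒ (2|103)^2 = +1]
  = -(103|11)    [QR: both ≡ 3 mod 4, sign flips]
  = -(4|11)    [103 ≡ 4 mod 11]
  = -(1|11)    [11 ≡ 3 mod 8 ⇒ (2|11)^2 = +1]
  = -1    [(1|11) = 1]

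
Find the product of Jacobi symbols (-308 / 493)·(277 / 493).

By multiplicativity, (-308·277 / 493) = (-308 / 493)·(277 / 493).
First factor (-308 / 493):
(-308 / 493)
  = (308 / 493)    [493 ≡ 1 mod 4 ⇒ (-1 / 493) = +1]
  = (77 / 493)    [493 ≡ 5 mod 8 ⇒ (2 / 493)^2 = +1]
  = (493 / 77)    [QR: 77 ≡ 1 mod 4, sign kept]
  = (31 / 77)    [493 ≡ 31 mod 77]
  = (77 / 31)    [QR: 77 ≡ 1 mod 4, sign kept]
  = (15 / 31)    [77 ≡ 15 mod 31]
  = -(31 / 15)    [QR: both ≡ 3 mod 4, sign flips]
  = -(1 / 15)    [31 ≡ 1 mod 15]
  = -1    [(1 / 15) = 1]
Second factor (277 / 493):
(277 / 493)
  = (493 / 277)    [QR: 277 ≡ 1 mod 4, sign kept]
  = (216 / 277)    [493 ≡ 216 mod 277]
  = -(27 / 277)    [277 ≡ 5 mod 8 ⇒ (2 / 277)^3 = -1]
  = -(277 / 27)    [QR: 277 ≡ 1 mod 4, sign kept]
  = -(7 / 27)    [277 ≡ 7 mod 27]
  = (27 / 7)    [QR: both ≡ 3 mod 4, sign flips]
  = (6 / 7)    [27 ≡ 6 mod 7]
  = (3 / 7)    [7 ≡ 7 mod 8 ⇒ (2 / 7) = +1]
  = -(7 / 3)    [QR: both ≡ 3 mod 4, sign flips]
  = -(1 / 3)    [7 ≡ 1 mod 3]
  = -1    [(1 / 3) = 1]
Product: (-1)·(-1) = 1.

1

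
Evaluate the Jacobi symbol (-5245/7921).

1

Reduce the numerator: -5245 ≡ 2676 (mod 7921), so (-5245/7921) = (2676/7921).
Factor out 2: 2676 = 2^2·669. Since 7921 ≡ 1 (mod 8), (2/7921) = +1, and (2/7921)^2 = +1. Now have (669/7921).
669 ≡ 1 (mod 4), so quadratic reciprocity gives (669/7921) = (7921/669). Reduce: 7921 ≡ 562 (mod 669). Now have (562/669).
Factor out 2: 562 = 2·281. Since 669 ≡ 5 (mod 8), (2/669) = -1. Now have -(281/669).
281 ≡ 1 (mod 4), so quadratic reciprocity gives (281/669) = (669/281). Reduce: 669 ≡ 107 (mod 281). Now have -(107/281).
281 ≡ 1 (mod 4), so quadratic reciprocity gives (107/281) = (281/107). Reduce: 281 ≡ 67 (mod 107). Now have -(67/107).
Both 67 ≡ 3 and 107 ≡ 3 (mod 4), so reciprocity gives (67/107) = -(107/67). Reduce: 107 ≡ 40 (mod 67). Now have (40/67).
Factor out 2: 40 = 2^3·5. Since 67 ≡ 3 (mod 8), (2/67) = -1, and (2/67)^3 = -1. Now have -(5/67).
5 ≡ 1 (mod 4), so quadratic reciprocity gives (5/67) = (67/5). Reduce: 67 ≡ 2 (mod 5). Now have -(2/5).
Factor out 2: 2 = 2. Since 5 ≡ 5 (mod 8), (2/5) = -1. Now have (1/5).
(1/5) = 1. Collecting the sign factors: 1.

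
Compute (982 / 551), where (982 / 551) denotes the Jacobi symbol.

-1

(982 / 551)
  = (431 / 551)    [982 ≡ 431 mod 551]
  = -(551 / 431)    [QR: both ≡ 3 mod 4, sign flips]
  = -(120 / 431)    [551 ≡ 120 mod 431]
  = -(15 / 431)    [431 ≡ 7 mod 8 ⇒ (2 / 431)^3 = +1]
  = (431 / 15)    [QR: both ≡ 3 mod 4, sign flips]
  = (11 / 15)    [431 ≡ 11 mod 15]
  = -(15 / 11)    [QR: both ≡ 3 mod 4, sign flips]
  = -(4 / 11)    [15 ≡ 4 mod 11]
  = -(1 / 11)    [11 ≡ 3 mod 8 ⇒ (2 / 11)^2 = +1]
  = -1    [(1 / 11) = 1]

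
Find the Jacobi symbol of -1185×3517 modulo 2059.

By multiplicativity, (-1185·3517|2059) = (-1185|2059)·(3517|2059).
First factor (-1185|2059):
(-1185|2059)
  = -(1185|2059)    [2059 ≡ 3 mod 4 ⇒ (-1|2059) = -1]
  = -(2059|1185)    [QR: 1185 ≡ 1 mod 4, sign kept]
  = -(874|1185)    [2059 ≡ 874 mod 1185]
  = -(437|1185)    [1185 ≡ 1 mod 8 ⇒ (2|1185) = +1]
  = -(1185|437)    [QR: 437 ≡ 1 mod 4, sign kept]
  = -(311|437)    [1185 ≡ 311 mod 437]
  = -(437|311)    [QR: 437 ≡ 1 mod 4, sign kept]
  = -(126|311)    [437 ≡ 126 mod 311]
  = -(63|311)    [311 ≡ 7 mod 8 ⇒ (2|311) = +1]
  = (311|63)    [QR: both ≡ 3 mod 4, sign flips]
  = (59|63)    [311 ≡ 59 mod 63]
  = -(63|59)    [QR: both ≡ 3 mod 4, sign flips]
  = -(4|59)    [63 ≡ 4 mod 59]
  = -(1|59)    [59 ≡ 3 mod 8 ⇒ (2|59)^2 = +1]
  = -1    [(1|59) = 1]
Second factor (3517|2059):
(3517|2059)
  = (1458|2059)    [3517 ≡ 1458 mod 2059]
  = -(729|2059)    [2059 ≡ 3 mod 8 ⇒ (2|2059) = -1]
  = -(2059|729)    [QR: 729 ≡ 1 mod 4, sign kept]
  = -(601|729)    [2059 ≡ 601 mod 729]
  = -(729|601)    [QR: 601 ≡ 1 mod 4, sign kept]
  = -(128|601)    [729 ≡ 128 mod 601]
  = -(1|601)    [601 ≡ 1 mod 8 ⇒ (2|601)^7 = +1]
  = -1    [(1|601) = 1]
Product: (-1)·(-1) = 1.

1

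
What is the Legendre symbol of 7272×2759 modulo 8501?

1

By multiplicativity, (7272·2759 / 8501) = (7272 / 8501)·(2759 / 8501).
First factor (7272 / 8501):
Factor out 2: 7272 = 2^3·909. Since 8501 ≡ 5 (mod 8), (2 / 8501) = -1, and (2 / 8501)^3 = -1. Now have -(909 / 8501).
909 ≡ 1 (mod 4), so quadratic reciprocity gives (909 / 8501) = (8501 / 909). Reduce: 8501 ≡ 320 (mod 909). Now have -(320 / 909).
Factor out 2: 320 = 2^6·5. Since 909 ≡ 5 (mod 8), (2 / 909) = -1, and (2 / 909)^6 = +1. Now have -(5 / 909).
5 ≡ 1 (mod 4), so quadratic reciprocity gives (5 / 909) = (909 / 5). Reduce: 909 ≡ 4 (mod 5). Now have -(4 / 5).
Factor out 2: 4 = 2^2. Since 5 ≡ 5 (mod 8), (2 / 5) = -1, and (2 / 5)^2 = +1. Now have -(1 / 5).
(1 / 5) = 1. Collecting the sign factors: -1.
Second factor (2759 / 8501):
8501 ≡ 1 (mod 4), so quadratic reciprocity gives (2759 / 8501) = (8501 / 2759). Reduce: 8501 ≡ 224 (mod 2759). Now have (224 / 2759).
Factor out 2: 224 = 2^5·7. Since 2759 ≡ 7 (mod 8), (2 / 2759) = +1, and (2 / 2759)^5 = +1. Now have (7 / 2759).
Both 7 ≡ 3 and 2759 ≡ 3 (mod 4), so reciprocity gives (7 / 2759) = -(2759 / 7). Reduce: 2759 ≡ 1 (mod 7). Now have -(1 / 7).
(1 / 7) = 1. Collecting the sign factors: -1.
Product: (-1)·(-1) = 1.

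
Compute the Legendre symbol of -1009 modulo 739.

Pull out -1: (-1009 / 739) = (-1 / 739)·(1009 / 739). Since 739 ≡ 3 (mod 4), (-1 / 739) = -1. Now have -(1009 / 739).
Reduce the numerator: 1009 ≡ 270 (mod 739), so (1009 / 739) = (270 / 739).
Factor out 2: 270 = 2·135. Since 739 ≡ 3 (mod 8), (2 / 739) = -1. Now have (135 / 739).
Both 135 ≡ 3 and 739 ≡ 3 (mod 4), so reciprocity gives (135 / 739) = -(739 / 135). Reduce: 739 ≡ 64 (mod 135). Now have -(64 / 135).
Factor out 2: 64 = 2^6. Since 135 ≡ 7 (mod 8), (2 / 135) = +1, and (2 / 135)^6 = +1. Now have -(1 / 135).
(1 / 135) = 1. Collecting the sign factors: -1.

-1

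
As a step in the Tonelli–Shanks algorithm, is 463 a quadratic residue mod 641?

yes

641 ≡ 1 (mod 4), so quadratic reciprocity gives (463|641) = (641|463). Reduce: 641 ≡ 178 (mod 463). Now have (178|463).
Factor out 2: 178 = 2·89. Since 463 ≡ 7 (mod 8), (2|463) = +1. Now have (89|463).
89 ≡ 1 (mod 4), so quadratic reciprocity gives (89|463) = (463|89). Reduce: 463 ≡ 18 (mod 89). Now have (18|89).
Factor out 2: 18 = 2·9. Since 89 ≡ 1 (mod 8), (2|89) = +1. Now have (9|89).
9 ≡ 1 (mod 4), so quadratic reciprocity gives (9|89) = (89|9). Reduce: 89 ≡ 8 (mod 9). Now have (8|9).
Factor out 2: 8 = 2^3. Since 9 ≡ 1 (mod 8), (2|9) = +1, and (2|9)^3 = +1. Now have (1|9).
(1|9) = 1. Collecting the sign factors: 1.
(463|641) = 1, and 641 is prime, so 463 is a quadratic residue mod 641.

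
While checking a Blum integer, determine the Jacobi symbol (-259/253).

-1

Reduce the numerator: -259 ≡ 247 (mod 253), so (-259/253) = (247/253).
253 ≡ 1 (mod 4), so quadratic reciprocity gives (247/253) = (253/247). Reduce: 253 ≡ 6 (mod 247). Now have (6/247).
Factor out 2: 6 = 2·3. Since 247 ≡ 7 (mod 8), (2/247) = +1. Now have (3/247).
Both 3 ≡ 3 and 247 ≡ 3 (mod 4), so reciprocity gives (3/247) = -(247/3). Reduce: 247 ≡ 1 (mod 3). Now have -(1/3).
(1/3) = 1. Collecting the sign factors: -1.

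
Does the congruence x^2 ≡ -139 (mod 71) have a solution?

Reduce the numerator: -139 ≡ 3 (mod 71), so (-139/71) = (3/71).
Both 3 ≡ 3 and 71 ≡ 3 (mod 4), so reciprocity gives (3/71) = -(71/3). Reduce: 71 ≡ 2 (mod 3). Now have -(2/3).
Factor out 2: 2 = 2. Since 3 ≡ 3 (mod 8), (2/3) = -1. Now have (1/3).
(1/3) = 1. Collecting the sign factors: 1.
The Legendre symbol is 1, so x^2 ≡ -139 (mod 71) has solution.

yes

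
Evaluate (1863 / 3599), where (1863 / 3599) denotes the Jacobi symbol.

Both 1863 ≡ 3 and 3599 ≡ 3 (mod 4), so reciprocity gives (1863 / 3599) = -(3599 / 1863). Reduce: 3599 ≡ 1736 (mod 1863). Now have -(1736 / 1863).
Factor out 2: 1736 = 2^3·217. Since 1863 ≡ 7 (mod 8), (2 / 1863) = +1, and (2 / 1863)^3 = +1. Now have -(217 / 1863).
217 ≡ 1 (mod 4), so quadratic reciprocity gives (217 / 1863) = (1863 / 217). Reduce: 1863 ≡ 127 (mod 217). Now have -(127 / 217).
217 ≡ 1 (mod 4), so quadratic reciprocity gives (127 / 217) = (217 / 127). Reduce: 217 ≡ 90 (mod 127). Now have -(90 / 127).
Factor out 2: 90 = 2·45. Since 127 ≡ 7 (mod 8), (2 / 127) = +1. Now have -(45 / 127).
45 ≡ 1 (mod 4), so quadratic reciprocity gives (45 / 127) = (127 / 45). Reduce: 127 ≡ 37 (mod 45). Now have -(37 / 45).
37 ≡ 1 (mod 4), so quadratic reciprocity gives (37 / 45) = (45 / 37). Reduce: 45 ≡ 8 (mod 37). Now have -(8 / 37).
Factor out 2: 8 = 2^3. Since 37 ≡ 5 (mod 8), (2 / 37) = -1, and (2 / 37)^3 = -1. Now have (1 / 37).
(1 / 37) = 1. Collecting the sign factors: 1.

1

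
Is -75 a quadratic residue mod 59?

no

(-75/59)
  = -(75/59)    [59 ≡ 3 mod 4 ⇒ (-1/59) = -1]
  = -(16/59)    [75 ≡ 16 mod 59]
  = -(1/59)    [59 ≡ 3 mod 8 ⇒ (2/59)^4 = +1]
  = -1    [(1/59) = 1]
(-75/59) = -1, and 59 is prime, so -75 is not a quadratic residue mod 59.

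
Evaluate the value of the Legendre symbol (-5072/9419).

1

Pull out -1: (-5072/9419) = (-1/9419)·(5072/9419). Since 9419 ≡ 3 (mod 4), (-1/9419) = -1. Now have -(5072/9419).
Factor out 2: 5072 = 2^4·317. Since 9419 ≡ 3 (mod 8), (2/9419) = -1, and (2/9419)^4 = +1. Now have -(317/9419).
317 ≡ 1 (mod 4), so quadratic reciprocity gives (317/9419) = (9419/317). Reduce: 9419 ≡ 226 (mod 317). Now have -(226/317).
Factor out 2: 226 = 2·113. Since 317 ≡ 5 (mod 8), (2/317) = -1. Now have (113/317).
113 ≡ 1 (mod 4), so quadratic reciprocity gives (113/317) = (317/113). Reduce: 317 ≡ 91 (mod 113). Now have (91/113).
113 ≡ 1 (mod 4), so quadratic reciprocity gives (91/113) = (113/91). Reduce: 113 ≡ 22 (mod 91). Now have (22/91).
Factor out 2: 22 = 2·11. Since 91 ≡ 3 (mod 8), (2/91) = -1. Now have -(11/91).
Both 11 ≡ 3 and 91 ≡ 3 (mod 4), so reciprocity gives (11/91) = -(91/11). Reduce: 91 ≡ 3 (mod 11). Now have (3/11).
Both 3 ≡ 3 and 11 ≡ 3 (mod 4), so reciprocity gives (3/11) = -(11/3). Reduce: 11 ≡ 2 (mod 3). Now have -(2/3).
Factor out 2: 2 = 2. Since 3 ≡ 3 (mod 8), (2/3) = -1. Now have (1/3).
(1/3) = 1. Collecting the sign factors: 1.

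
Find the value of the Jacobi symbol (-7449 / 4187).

-1

(-7449 / 4187)
  = (925 / 4187)    [-7449 ≡ 925 mod 4187]
  = (4187 / 925)    [QR: 925 ≡ 1 mod 4, sign kept]
  = (487 / 925)    [4187 ≡ 487 mod 925]
  = (925 / 487)    [QR: 925 ≡ 1 mod 4, sign kept]
  = (438 / 487)    [925 ≡ 438 mod 487]
  = (219 / 487)    [487 ≡ 7 mod 8 ⇒ (2 / 487) = +1]
  = -(487 / 219)    [QR: both ≡ 3 mod 4, sign flips]
  = -(49 / 219)    [487 ≡ 49 mod 219]
  = -(219 / 49)    [QR: 49 ≡ 1 mod 4, sign kept]
  = -(23 / 49)    [219 ≡ 23 mod 49]
  = -(49 / 23)    [QR: 49 ≡ 1 mod 4, sign kept]
  = -(3 / 23)    [49 ≡ 3 mod 23]
  = (23 / 3)    [QR: both ≡ 3 mod 4, sign flips]
  = (2 / 3)    [23 ≡ 2 mod 3]
  = -(1 / 3)    [3 ≡ 3 mod 8 ⇒ (2 / 3) = -1]
  = -1    [(1 / 3) = 1]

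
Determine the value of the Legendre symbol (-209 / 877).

1

Pull out -1: (-209 / 877) = (-1 / 877)·(209 / 877). Since 877 ≡ 1 (mod 4), (-1 / 877) = +1. Now have (209 / 877).
209 ≡ 1 (mod 4), so quadratic reciprocity gives (209 / 877) = (877 / 209). Reduce: 877 ≡ 41 (mod 209). Now have (41 / 209).
41 ≡ 1 (mod 4), so quadratic reciprocity gives (41 / 209) = (209 / 41). Reduce: 209 ≡ 4 (mod 41). Now have (4 / 41).
Factor out 2: 4 = 2^2. Since 41 ≡ 1 (mod 8), (2 / 41) = +1, and (2 / 41)^2 = +1. Now have (1 / 41).
(1 / 41) = 1. Collecting the sign factors: 1.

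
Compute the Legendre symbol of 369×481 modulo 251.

-1

By multiplicativity, (369·481|251) = (369|251)·(481|251).
First factor (369|251):
(369|251)
  = (118|251)    [369 ≡ 118 mod 251]
  = -(59|251)    [251 ≡ 3 mod 8 ⇒ (2|251) = -1]
  = (251|59)    [QR: both ≡ 3 mod 4, sign flips]
  = (15|59)    [251 ≡ 15 mod 59]
  = -(59|15)    [QR: both ≡ 3 mod 4, sign flips]
  = -(14|15)    [59 ≡ 14 mod 15]
  = -(7|15)    [15 ≡ 7 mod 8 ⇒ (2|15) = +1]
  = (15|7)    [QR: both ≡ 3 mod 4, sign flips]
  = (1|7)    [15 ≡ 1 mod 7]
  = 1    [(1|7) = 1]
Second factor (481|251):
(481|251)
  = (230|251)    [481 ≡ 230 mod 251]
  = -(115|251)    [251 ≡ 3 mod 8 ⇒ (2|251) = -1]
  = (251|115)    [QR: both ≡ 3 mod 4, sign flips]
  = (21|115)    [251 ≡ 21 mod 115]
  = (115|21)    [QR: 21 ≡ 1 mod 4, sign kept]
  = (10|21)    [115 ≡ 10 mod 21]
  = -(5|21)    [21 ≡ 5 mod 8 ⇒ (2|21) = -1]
  = -(21|5)    [QR: 5 ≡ 1 mod 4, sign kept]
  = -(1|5)    [21 ≡ 1 mod 5]
  = -1    [(1|5) = 1]
Product: (1)·(-1) = -1.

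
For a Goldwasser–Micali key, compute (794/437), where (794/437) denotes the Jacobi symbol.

Reduce the numerator: 794 ≡ 357 (mod 437), so (794/437) = (357/437).
357 ≡ 1 (mod 4), so quadratic reciprocity gives (357/437) = (437/357). Reduce: 437 ≡ 80 (mod 357). Now have (80/357).
Factor out 2: 80 = 2^4·5. Since 357 ≡ 5 (mod 8), (2/357) = -1, and (2/357)^4 = +1. Now have (5/357).
5 ≡ 1 (mod 4), so quadratic reciprocity gives (5/357) = (357/5). Reduce: 357 ≡ 2 (mod 5). Now have (2/5).
Factor out 2: 2 = 2. Since 5 ≡ 5 (mod 8), (2/5) = -1. Now have -(1/5).
(1/5) = 1. Collecting the sign factors: -1.

-1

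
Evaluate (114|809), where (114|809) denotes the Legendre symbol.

-1

Factor out 2: 114 = 2·57. Since 809 ≡ 1 (mod 8), (2|809) = +1. Now have (57|809).
57 ≡ 1 (mod 4), so quadratic reciprocity gives (57|809) = (809|57). Reduce: 809 ≡ 11 (mod 57). Now have (11|57).
57 ≡ 1 (mod 4), so quadratic reciprocity gives (11|57) = (57|11). Reduce: 57 ≡ 2 (mod 11). Now have (2|11).
Factor out 2: 2 = 2. Since 11 ≡ 3 (mod 8), (2|11) = -1. Now have -(1|11).
(1|11) = 1. Collecting the sign factors: -1.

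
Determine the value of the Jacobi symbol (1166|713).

1

Reduce the numerator: 1166 ≡ 453 (mod 713), so (1166|713) = (453|713).
453 ≡ 1 (mod 4), so quadratic reciprocity gives (453|713) = (713|453). Reduce: 713 ≡ 260 (mod 453). Now have (260|453).
Factor out 2: 260 = 2^2·65. Since 453 ≡ 5 (mod 8), (2|453) = -1, and (2|453)^2 = +1. Now have (65|453).
65 ≡ 1 (mod 4), so quadratic reciprocity gives (65|453) = (453|65). Reduce: 453 ≡ 63 (mod 65). Now have (63|65).
65 ≡ 1 (mod 4), so quadratic reciprocity gives (63|65) = (65|63). Reduce: 65 ≡ 2 (mod 63). Now have (2|63).
Factor out 2: 2 = 2. Since 63 ≡ 7 (mod 8), (2|63) = +1. Now have (1|63).
(1|63) = 1. Collecting the sign factors: 1.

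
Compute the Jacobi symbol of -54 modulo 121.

Reduce the numerator: -54 ≡ 67 (mod 121), so (-54 / 121) = (67 / 121).
121 ≡ 1 (mod 4), so quadratic reciprocity gives (67 / 121) = (121 / 67). Reduce: 121 ≡ 54 (mod 67). Now have (54 / 67).
Factor out 2: 54 = 2·27. Since 67 ≡ 3 (mod 8), (2 / 67) = -1. Now have -(27 / 67).
Both 27 ≡ 3 and 67 ≡ 3 (mod 4), so reciprocity gives (27 / 67) = -(67 / 27). Reduce: 67 ≡ 13 (mod 27). Now have (13 / 27).
13 ≡ 1 (mod 4), so quadratic reciprocity gives (13 / 27) = (27 / 13). Reduce: 27 ≡ 1 (mod 13). Now have (1 / 13).
(1 / 13) = 1. Collecting the sign factors: 1.

1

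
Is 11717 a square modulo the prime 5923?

yes

Reduce the numerator: 11717 ≡ 5794 (mod 5923), so (11717/5923) = (5794/5923).
Factor out 2: 5794 = 2·2897. Since 5923 ≡ 3 (mod 8), (2/5923) = -1. Now have -(2897/5923).
2897 ≡ 1 (mod 4), so quadratic reciprocity gives (2897/5923) = (5923/2897). Reduce: 5923 ≡ 129 (mod 2897). Now have -(129/2897).
129 ≡ 1 (mod 4), so quadratic reciprocity gives (129/2897) = (2897/129). Reduce: 2897 ≡ 59 (mod 129). Now have -(59/129).
129 ≡ 1 (mod 4), so quadratic reciprocity gives (59/129) = (129/59). Reduce: 129 ≡ 11 (mod 59). Now have -(11/59).
Both 11 ≡ 3 and 59 ≡ 3 (mod 4), so reciprocity gives (11/59) = -(59/11). Reduce: 59 ≡ 4 (mod 11). Now have (4/11).
Factor out 2: 4 = 2^2. Since 11 ≡ 3 (mod 8), (2/11) = -1, and (2/11)^2 = +1. Now have (1/11).
(1/11) = 1. Collecting the sign factors: 1.
(11717/5923) = 1, and 5923 is prime, so 11717 is a quadratic residue mod 5923.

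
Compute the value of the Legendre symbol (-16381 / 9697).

-1

(-16381 / 9697)
  = (16381 / 9697)    [9697 ≡ 1 mod 4 ⇒ (-1 / 9697) = +1]
  = (6684 / 9697)    [16381 ≡ 6684 mod 9697]
  = (1671 / 9697)    [9697 ≡ 1 mod 8 ⇒ (2 / 9697)^2 = +1]
  = (9697 / 1671)    [QR: 9697 ≡ 1 mod 4, sign kept]
  = (1342 / 1671)    [9697 ≡ 1342 mod 1671]
  = (671 / 1671)    [1671 ≡ 7 mod 8 ⇒ (2 / 1671) = +1]
  = -(1671 / 671)    [QR: both ≡ 3 mod 4, sign flips]
  = -(329 / 671)    [1671 ≡ 329 mod 671]
  = -(671 / 329)    [QR: 329 ≡ 1 mod 4, sign kept]
  = -(13 / 329)    [671 ≡ 13 mod 329]
  = -(329 / 13)    [QR: 13 ≡ 1 mod 4, sign kept]
  = -(4 / 13)    [329 ≡ 4 mod 13]
  = -(1 / 13)    [13 ≡ 5 mod 8 ⇒ (2 / 13)^2 = +1]
  = -1    [(1 / 13) = 1]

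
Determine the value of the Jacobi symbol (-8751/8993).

1

(-8751/8993)
  = (242/8993)    [-8751 ≡ 242 mod 8993]
  = (121/8993)    [8993 ≡ 1 mod 8 ⇒ (2/8993) = +1]
  = (8993/121)    [QR: 121 ≡ 1 mod 4, sign kept]
  = (39/121)    [8993 ≡ 39 mod 121]
  = (121/39)    [QR: 121 ≡ 1 mod 4, sign kept]
  = (4/39)    [121 ≡ 4 mod 39]
  = (1/39)    [39 ≡ 7 mod 8 ⇒ (2/39)^2 = +1]
  = 1    [(1/39) = 1]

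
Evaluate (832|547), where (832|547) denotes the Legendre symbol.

Reduce the numerator: 832 ≡ 285 (mod 547), so (832|547) = (285|547).
285 ≡ 1 (mod 4), so quadratic reciprocity gives (285|547) = (547|285). Reduce: 547 ≡ 262 (mod 285). Now have (262|285).
Factor out 2: 262 = 2·131. Since 285 ≡ 5 (mod 8), (2|285) = -1. Now have -(131|285).
285 ≡ 1 (mod 4), so quadratic reciprocity gives (131|285) = (285|131). Reduce: 285 ≡ 23 (mod 131). Now have -(23|131).
Both 23 ≡ 3 and 131 ≡ 3 (mod 4), so reciprocity gives (23|131) = -(131|23). Reduce: 131 ≡ 16 (mod 23). Now have (16|23).
Factor out 2: 16 = 2^4. Since 23 ≡ 7 (mod 8), (2|23) = +1, and (2|23)^4 = +1. Now have (1|23).
(1|23) = 1. Collecting the sign factors: 1.

1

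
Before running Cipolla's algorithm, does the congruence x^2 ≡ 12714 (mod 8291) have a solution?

no

Reduce the numerator: 12714 ≡ 4423 (mod 8291), so (12714/8291) = (4423/8291).
Both 4423 ≡ 3 and 8291 ≡ 3 (mod 4), so reciprocity gives (4423/8291) = -(8291/4423). Reduce: 8291 ≡ 3868 (mod 4423). Now have -(3868/4423).
Factor out 2: 3868 = 2^2·967. Since 4423 ≡ 7 (mod 8), (2/4423) = +1, and (2/4423)^2 = +1. Now have -(967/4423).
Both 967 ≡ 3 and 4423 ≡ 3 (mod 4), so reciprocity gives (967/4423) = -(4423/967). Reduce: 4423 ≡ 555 (mod 967). Now have (555/967).
Both 555 ≡ 3 and 967 ≡ 3 (mod 4), so reciprocity gives (555/967) = -(967/555). Reduce: 967 ≡ 412 (mod 555). Now have -(412/555).
Factor out 2: 412 = 2^2·103. Since 555 ≡ 3 (mod 8), (2/555) = -1, and (2/555)^2 = +1. Now have -(103/555).
Both 103 ≡ 3 and 555 ≡ 3 (mod 4), so reciprocity gives (103/555) = -(555/103). Reduce: 555 ≡ 40 (mod 103). Now have (40/103).
Factor out 2: 40 = 2^3·5. Since 103 ≡ 7 (mod 8), (2/103) = +1, and (2/103)^3 = +1. Now have (5/103).
5 ≡ 1 (mod 4), so quadratic reciprocity gives (5/103) = (103/5). Reduce: 103 ≡ 3 (mod 5). Now have (3/5).
5 ≡ 1 (mod 4), so quadratic reciprocity gives (3/5) = (5/3). Reduce: 5 ≡ 2 (mod 3). Now have (2/3).
Factor out 2: 2 = 2. Since 3 ≡ 3 (mod 8), (2/3) = -1. Now have -(1/3).
(1/3) = 1. Collecting the sign factors: -1.
The Legendre symbol is -1, so x^2 ≡ 12714 (mod 8291) has no solution.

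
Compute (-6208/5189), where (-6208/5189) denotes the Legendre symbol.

(-6208/5189)
  = (6208/5189)    [5189 ≡ 1 mod 4 ⇒ (-1/5189) = +1]
  = (1019/5189)    [6208 ≡ 1019 mod 5189]
  = (5189/1019)    [QR: 5189 ≡ 1 mod 4, sign kept]
  = (94/1019)    [5189 ≡ 94 mod 1019]
  = -(47/1019)    [1019 ≡ 3 mod 8 ⇒ (2/1019) = -1]
  = (1019/47)    [QR: both ≡ 3 mod 4, sign flips]
  = (32/47)    [1019 ≡ 32 mod 47]
  = (1/47)    [47 ≡ 7 mod 8 ⇒ (2/47)^5 = +1]
  = 1    [(1/47) = 1]

1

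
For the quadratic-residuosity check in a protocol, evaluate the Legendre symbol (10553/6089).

Reduce the numerator: 10553 ≡ 4464 (mod 6089), so (10553/6089) = (4464/6089).
Factor out 2: 4464 = 2^4·279. Since 6089 ≡ 1 (mod 8), (2/6089) = +1, and (2/6089)^4 = +1. Now have (279/6089).
6089 ≡ 1 (mod 4), so quadratic reciprocity gives (279/6089) = (6089/279). Reduce: 6089 ≡ 230 (mod 279). Now have (230/279).
Factor out 2: 230 = 2·115. Since 279 ≡ 7 (mod 8), (2/279) = +1. Now have (115/279).
Both 115 ≡ 3 and 279 ≡ 3 (mod 4), so reciprocity gives (115/279) = -(279/115). Reduce: 279 ≡ 49 (mod 115). Now have -(49/115).
49 ≡ 1 (mod 4), so quadratic reciprocity gives (49/115) = (115/49). Reduce: 115 ≡ 17 (mod 49). Now have -(17/49).
17 ≡ 1 (mod 4), so quadratic reciprocity gives (17/49) = (49/17). Reduce: 49 ≡ 15 (mod 17). Now have -(15/17).
17 ≡ 1 (mod 4), so quadratic reciprocity gives (15/17) = (17/15). Reduce: 17 ≡ 2 (mod 15). Now have -(2/15).
Factor out 2: 2 = 2. Since 15 ≡ 7 (mod 8), (2/15) = +1. Now have -(1/15).
(1/15) = 1. Collecting the sign factors: -1.

-1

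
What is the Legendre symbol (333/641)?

1

333 ≡ 1 (mod 4), so quadratic reciprocity gives (333/641) = (641/333). Reduce: 641 ≡ 308 (mod 333). Now have (308/333).
Factor out 2: 308 = 2^2·77. Since 333 ≡ 5 (mod 8), (2/333) = -1, and (2/333)^2 = +1. Now have (77/333).
77 ≡ 1 (mod 4), so quadratic reciprocity gives (77/333) = (333/77). Reduce: 333 ≡ 25 (mod 77). Now have (25/77).
25 ≡ 1 (mod 4), so quadratic reciprocity gives (25/77) = (77/25). Reduce: 77 ≡ 2 (mod 25). Now have (2/25).
Factor out 2: 2 = 2. Since 25 ≡ 1 (mod 8), (2/25) = +1. Now have (1/25).
(1/25) = 1. Collecting the sign factors: 1.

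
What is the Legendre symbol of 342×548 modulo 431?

-1

By multiplicativity, (342·548/431) = (342/431)·(548/431).
First factor (342/431):
Factor out 2: 342 = 2·171. Since 431 ≡ 7 (mod 8), (2/431) = +1. Now have (171/431).
Both 171 ≡ 3 and 431 ≡ 3 (mod 4), so reciprocity gives (171/431) = -(431/171). Reduce: 431 ≡ 89 (mod 171). Now have -(89/171).
89 ≡ 1 (mod 4), so quadratic reciprocity gives (89/171) = (171/89). Reduce: 171 ≡ 82 (mod 89). Now have -(82/89).
Factor out 2: 82 = 2·41. Since 89 ≡ 1 (mod 8), (2/89) = +1. Now have -(41/89).
41 ≡ 1 (mod 4), so quadratic reciprocity gives (41/89) = (89/41). Reduce: 89 ≡ 7 (mod 41). Now have -(7/41).
41 ≡ 1 (mod 4), so quadratic reciprocity gives (7/41) = (41/7). Reduce: 41 ≡ 6 (mod 7). Now have -(6/7).
Factor out 2: 6 = 2·3. Since 7 ≡ 7 (mod 8), (2/7) = +1. Now have -(3/7).
Both 3 ≡ 3 and 7 ≡ 3 (mod 4), so reciprocity gives (3/7) = -(7/3). Reduce: 7 ≡ 1 (mod 3). Now have (1/3).
(1/3) = 1. Collecting the sign factors: 1.
Second factor (548/431):
Reduce the numerator: 548 ≡ 117 (mod 431), so (548/431) = (117/431).
117 ≡ 1 (mod 4), so quadratic reciprocity gives (117/431) = (431/117). Reduce: 431 ≡ 80 (mod 117). Now have (80/117).
Factor out 2: 80 = 2^4·5. Since 117 ≡ 5 (mod 8), (2/117) = -1, and (2/117)^4 = +1. Now have (5/117).
5 ≡ 1 (mod 4), so quadratic reciprocity gives (5/117) = (117/5). Reduce: 117 ≡ 2 (mod 5). Now have (2/5).
Factor out 2: 2 = 2. Since 5 ≡ 5 (mod 8), (2/5) = -1. Now have -(1/5).
(1/5) = 1. Collecting the sign factors: -1.
Product: (1)·(-1) = -1.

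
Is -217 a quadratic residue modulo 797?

yes

(-217/797)
  = (580/797)    [-217 ≡ 580 mod 797]
  = (145/797)    [797 ≡ 5 mod 8 ⇒ (2/797)^2 = +1]
  = (797/145)    [QR: 145 ≡ 1 mod 4, sign kept]
  = (72/145)    [797 ≡ 72 mod 145]
  = (9/145)    [145 ≡ 1 mod 8 ⇒ (2/145)^3 = +1]
  = (145/9)    [QR: 9 ≡ 1 mod 4, sign kept]
  = (1/9)    [145 ≡ 1 mod 9]
  = 1    [(1/9) = 1]
(-217/797) = 1, and 797 is prime, so -217 is a quadratic residue mod 797.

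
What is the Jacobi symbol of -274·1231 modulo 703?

1

By multiplicativity, (-274·1231|703) = (-274|703)·(1231|703).
First factor (-274|703):
Reduce the numerator: -274 ≡ 429 (mod 703), so (-274|703) = (429|703).
429 ≡ 1 (mod 4), so quadratic reciprocity gives (429|703) = (703|429). Reduce: 703 ≡ 274 (mod 429). Now have (274|429).
Factor out 2: 274 = 2·137. Since 429 ≡ 5 (mod 8), (2|429) = -1. Now have -(137|429).
137 ≡ 1 (mod 4), so quadratic reciprocity gives (137|429) = (429|137). Reduce: 429 ≡ 18 (mod 137). Now have -(18|137).
Factor out 2: 18 = 2·9. Since 137 ≡ 1 (mod 8), (2|137) = +1. Now have -(9|137).
9 ≡ 1 (mod 4), so quadratic reciprocity gives (9|137) = (137|9). Reduce: 137 ≡ 2 (mod 9). Now have -(2|9).
Factor out 2: 2 = 2. Since 9 ≡ 1 (mod 8), (2|9) = +1. Now have -(1|9).
(1|9) = 1. Collecting the sign factors: -1.
Second factor (1231|703):
Reduce the numerator: 1231 ≡ 528 (mod 703), so (1231|703) = (528|703).
Factor out 2: 528 = 2^4·33. Since 703 ≡ 7 (mod 8), (2|703) = +1, and (2|703)^4 = +1. Now have (33|703).
33 ≡ 1 (mod 4), so quadratic reciprocity gives (33|703) = (703|33). Reduce: 703 ≡ 10 (mod 33). Now have (10|33).
Factor out 2: 10 = 2·5. Since 33 ≡ 1 (mod 8), (2|33) = +1. Now have (5|33).
5 ≡ 1 (mod 4), so quadratic reciprocity gives (5|33) = (33|5). Reduce: 33 ≡ 3 (mod 5). Now have (3|5).
5 ≡ 1 (mod 4), so quadratic reciprocity gives (3|5) = (5|3). Reduce: 5 ≡ 2 (mod 3). Now have (2|3).
Factor out 2: 2 = 2. Since 3 ≡ 3 (mod 8), (2|3) = -1. Now have -(1|3).
(1|3) = 1. Collecting the sign factors: -1.
Product: (-1)·(-1) = 1.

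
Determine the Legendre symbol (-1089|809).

(-1089|809)
  = (1089|809)    [809 ≡ 1 mod 4 ⇒ (-1|809) = +1]
  = (280|809)    [1089 ≡ 280 mod 809]
  = (35|809)    [809 ≡ 1 mod 8 ⇒ (2|809)^3 = +1]
  = (809|35)    [QR: 809 ≡ 1 mod 4, sign kept]
  = (4|35)    [809 ≡ 4 mod 35]
  = (1|35)    [35 ≡ 3 mod 8 ⇒ (2|35)^2 = +1]
  = 1    [(1|35) = 1]

1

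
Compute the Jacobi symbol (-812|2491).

1

(-812|2491)
  = -(812|2491)    [2491 ≡ 3 mod 4 ⇒ (-1|2491) = -1]
  = -(203|2491)    [2491 ≡ 3 mod 8 ⇒ (2|2491)^2 = +1]
  = (2491|203)    [QR: both ≡ 3 mod 4, sign flips]
  = (55|203)    [2491 ≡ 55 mod 203]
  = -(203|55)    [QR: both ≡ 3 mod 4, sign flips]
  = -(38|55)    [203 ≡ 38 mod 55]
  = -(19|55)    [55 ≡ 7 mod 8 ⇒ (2|55) = +1]
  = (55|19)    [QR: both ≡ 3 mod 4, sign flips]
  = (17|19)    [55 ≡ 17 mod 19]
  = (19|17)    [QR: 17 ≡ 1 mod 4, sign kept]
  = (2|17)    [19 ≡ 2 mod 17]
  = (1|17)    [17 ≡ 1 mod 8 ⇒ (2|17) = +1]
  = 1    [(1|17) = 1]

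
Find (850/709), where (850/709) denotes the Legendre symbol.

(850/709)
  = (141/709)    [850 ≡ 141 mod 709]
  = (709/141)    [QR: 141 ≡ 1 mod 4, sign kept]
  = (4/141)    [709 ≡ 4 mod 141]
  = (1/141)    [141 ≡ 5 mod 8 ⇒ (2/141)^2 = +1]
  = 1    [(1/141) = 1]

1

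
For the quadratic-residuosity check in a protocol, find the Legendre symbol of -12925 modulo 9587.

-1

(-12925/9587)
  = -(12925/9587)    [9587 ≡ 3 mod 4 ⇒ (-1/9587) = -1]
  = -(3338/9587)    [12925 ≡ 3338 mod 9587]
  = (1669/9587)    [9587 ≡ 3 mod 8 ⇒ (2/9587) = -1]
  = (9587/1669)    [QR: 1669 ≡ 1 mod 4, sign kept]
  = (1242/1669)    [9587 ≡ 1242 mod 1669]
  = -(621/1669)    [1669 ≡ 5 mod 8 ⇒ (2/1669) = -1]
  = -(1669/621)    [QR: 621 ≡ 1 mod 4, sign kept]
  = -(427/621)    [1669 ≡ 427 mod 621]
  = -(621/427)    [QR: 621 ≡ 1 mod 4, sign kept]
  = -(194/427)    [621 ≡ 194 mod 427]
  = (97/427)    [427 ≡ 3 mod 8 ⇒ (2/427) = -1]
  = (427/97)    [QR: 97 ≡ 1 mod 4, sign kept]
  = (39/97)    [427 ≡ 39 mod 97]
  = (97/39)    [QR: 97 ≡ 1 mod 4, sign kept]
  = (19/39)    [97 ≡ 19 mod 39]
  = -(39/19)    [QR: both ≡ 3 mod 4, sign flips]
  = -(1/19)    [39 ≡ 1 mod 19]
  = -1    [(1/19) = 1]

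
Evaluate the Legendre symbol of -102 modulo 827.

Reduce the numerator: -102 ≡ 725 (mod 827), so (-102 / 827) = (725 / 827).
725 ≡ 1 (mod 4), so quadratic reciprocity gives (725 / 827) = (827 / 725). Reduce: 827 ≡ 102 (mod 725). Now have (102 / 725).
Factor out 2: 102 = 2·51. Since 725 ≡ 5 (mod 8), (2 / 725) = -1. Now have -(51 / 725).
725 ≡ 1 (mod 4), so quadratic reciprocity gives (51 / 725) = (725 / 51). Reduce: 725 ≡ 11 (mod 51). Now have -(11 / 51).
Both 11 ≡ 3 and 51 ≡ 3 (mod 4), so reciprocity gives (11 / 51) = -(51 / 11). Reduce: 51 ≡ 7 (mod 11). Now have (7 / 11).
Both 7 ≡ 3 and 11 ≡ 3 (mod 4), so reciprocity gives (7 / 11) = -(11 / 7). Reduce: 11 ≡ 4 (mod 7). Now have -(4 / 7).
Factor out 2: 4 = 2^2. Since 7 ≡ 7 (mod 8), (2 / 7) = +1, and (2 / 7)^2 = +1. Now have -(1 / 7).
(1 / 7) = 1. Collecting the sign factors: -1.

-1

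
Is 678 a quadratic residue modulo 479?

no

Reduce the numerator: 678 ≡ 199 (mod 479), so (678/479) = (199/479).
Both 199 ≡ 3 and 479 ≡ 3 (mod 4), so reciprocity gives (199/479) = -(479/199). Reduce: 479 ≡ 81 (mod 199). Now have -(81/199).
81 ≡ 1 (mod 4), so quadratic reciprocity gives (81/199) = (199/81). Reduce: 199 ≡ 37 (mod 81). Now have -(37/81).
37 ≡ 1 (mod 4), so quadratic reciprocity gives (37/81) = (81/37). Reduce: 81 ≡ 7 (mod 37). Now have -(7/37).
37 ≡ 1 (mod 4), so quadratic reciprocity gives (7/37) = (37/7). Reduce: 37 ≡ 2 (mod 7). Now have -(2/7).
Factor out 2: 2 = 2. Since 7 ≡ 7 (mod 8), (2/7) = +1. Now have -(1/7).
(1/7) = 1. Collecting the sign factors: -1.
(678/479) = -1, and 479 is prime, so 678 is not a quadratic residue mod 479.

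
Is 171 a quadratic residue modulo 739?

Both 171 ≡ 3 and 739 ≡ 3 (mod 4), so reciprocity gives (171/739) = -(739/171). Reduce: 739 ≡ 55 (mod 171). Now have -(55/171).
Both 55 ≡ 3 and 171 ≡ 3 (mod 4), so reciprocity gives (55/171) = -(171/55). Reduce: 171 ≡ 6 (mod 55). Now have (6/55).
Factor out 2: 6 = 2·3. Since 55 ≡ 7 (mod 8), (2/55) = +1. Now have (3/55).
Both 3 ≡ 3 and 55 ≡ 3 (mod 4), so reciprocity gives (3/55) = -(55/3). Reduce: 55 ≡ 1 (mod 3). Now have -(1/3).
(1/3) = 1. Collecting the sign factors: -1.
(171/739) = -1, and 739 is prime, so 171 is not a quadratic residue mod 739.

no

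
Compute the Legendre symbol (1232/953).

-1

Reduce the numerator: 1232 ≡ 279 (mod 953), so (1232/953) = (279/953).
953 ≡ 1 (mod 4), so quadratic reciprocity gives (279/953) = (953/279). Reduce: 953 ≡ 116 (mod 279). Now have (116/279).
Factor out 2: 116 = 2^2·29. Since 279 ≡ 7 (mod 8), (2/279) = +1, and (2/279)^2 = +1. Now have (29/279).
29 ≡ 1 (mod 4), so quadratic reciprocity gives (29/279) = (279/29). Reduce: 279 ≡ 18 (mod 29). Now have (18/29).
Factor out 2: 18 = 2·9. Since 29 ≡ 5 (mod 8), (2/29) = -1. Now have -(9/29).
9 ≡ 1 (mod 4), so quadratic reciprocity gives (9/29) = (29/9). Reduce: 29 ≡ 2 (mod 9). Now have -(2/9).
Factor out 2: 2 = 2. Since 9 ≡ 1 (mod 8), (2/9) = +1. Now have -(1/9).
(1/9) = 1. Collecting the sign factors: -1.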